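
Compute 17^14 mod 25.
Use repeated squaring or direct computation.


17^1 mod 25 = 17
17^2 mod 25 = 14
17^3 mod 25 = 13
17^4 mod 25 = 21
17^5 mod 25 = 7
17^6 mod 25 = 19
17^7 mod 25 = 23
17^8 mod 25 = 16
17^9 mod 25 = 22
17^10 mod 25 = 24
17^11 mod 25 = 8
17^12 mod 25 = 11
17^13 mod 25 = 12
17^14 mod 25 = 4


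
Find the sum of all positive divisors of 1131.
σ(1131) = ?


Divisors of 1131: 1, 3, 13, 29, 39, 87, 377, 1131
Sum = 1 + 3 + 13 + 29 + 39 + 87 + 377 + 1131 = 1680

σ(1131) = 1680


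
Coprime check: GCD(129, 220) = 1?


Euclidean algorithm:
220 = 1 * 129 + 91
129 = 1 * 91 + 38
91 = 2 * 38 + 15
38 = 2 * 15 + 8
15 = 1 * 8 + 7
8 = 1 * 7 + 1
7 = 7 * 1 + 0
GCD(129, 220) = 1

Yes, coprime (GCD = 1)


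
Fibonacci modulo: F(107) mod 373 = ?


F(k) mod 373 for k=1..107:
1, 1, 2, 3, 5, 8, 13, 21, 34, 55, 89, 144, 233, 4, 237, 241, 105, 346, 78, 51, 129, 180, 309, 116, 52, 168, 220, 15, 235, 250, 112, 362, 101, 90, 191, 281, 99, 7, 106, 113, 219, 332, 178, 137, 315, 79, 21, 100, 121, 221, 342, 190, 159, 349, 135, 111, 246, 357, 230, 214, 71, 285, 356, 268, 251, 146, 24, 170, 194, 364, 185, 176, 361, 164, 152, 316, 95, 38, 133, 171, 304, 102, 33, 135, 168, 303, 98, 28, 126, 154, 280, 61, 341, 29, 370, 26, 23, 49, 72, 121, 193, 314, 134, 75, 209, 284, 120
F(107) mod 373 = 120


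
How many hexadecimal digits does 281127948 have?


281127948 in base 16 = 10C1AC0C
Number of digits = 8

8 digits (base 16)


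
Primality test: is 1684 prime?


1684 / 2 = 842 (exact division)
1684 is NOT prime.

No, 1684 is not prime


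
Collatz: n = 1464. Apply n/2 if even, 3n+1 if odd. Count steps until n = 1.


1464 → 732 → 366 → 183 → 550 → 275 → 826 → 413 → 1240 → 620 → 310 → 155 → 466 → 233 → 700 → 350 → 175 → 526 → 263 → 790 → 395 → 1186 → 593 → 1780 → 890 → 445 → 1336 → 668 → 334 → 167 → 502 → 251 → 754 → 377 → 1132 → 566 → 283 → 850 → 425 → 1276 → 638 → 319 → 958 → 479 → 1438 → 719 → 2158 → 1079 → 3238 → 1619 → 4858 → 2429 → 7288 → 3644 → 1822 → 911 → 2734 → 1367 → 4102 → 2051 → 6154 → 3077 → 9232 → 4616 → 2308 → 1154 → 577 → 1732 → 866 → 433 → 1300 → 650 → 325 → 976 → 488 → 244 → 122 → 61 → 184 → 92 → 46 → 23 → 70 → 35 → 106 → 53 → 160 → 80 → 40 → 20 → 10 → 5 → 16 → 8 → 4 → 2 → 1
Total steps = 96

96 steps


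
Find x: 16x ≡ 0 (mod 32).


GCD(16, 32) = 16 divides 0
Divide: 1x ≡ 0 (mod 2)
x ≡ 0 (mod 2)


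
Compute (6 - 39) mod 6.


6 - 39 = -33
-33 mod 6 = 3


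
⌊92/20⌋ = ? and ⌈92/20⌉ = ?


92/20 = 4.6000
floor = 4
ceil = 5

floor = 4, ceil = 5


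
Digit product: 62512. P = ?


6 × 2 × 5 × 1 × 2 = 120


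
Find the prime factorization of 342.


342 / 2 = 171
171 / 3 = 57
57 / 3 = 19
19 / 19 = 1
342 = 2 × 3^2 × 19


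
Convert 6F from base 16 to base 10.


6F (base 16) = 111 (decimal)
111 (decimal) = 111 (base 10)


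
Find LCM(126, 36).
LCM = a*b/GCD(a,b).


GCD(126, 36) = 18
LCM = 126*36/18 = 4536/18 = 252

LCM = 252


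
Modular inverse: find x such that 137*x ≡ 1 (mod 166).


Use the extended Euclidean algorithm on (166, 137); each row r = 166*s + 137*t:
r=166, s=1, t=0
r=137, s=0, t=1
q=1: r=29, s=1, t=-1   [166*(1) + 137*(-1) = 29]
q=4: r=21, s=-4, t=5   [166*(-4) + 137*(5) = 21]
q=1: r=8, s=5, t=-6   [166*(5) + 137*(-6) = 8]
q=2: r=5, s=-14, t=17   [166*(-14) + 137*(17) = 5]
q=1: r=3, s=19, t=-23   [166*(19) + 137*(-23) = 3]
q=1: r=2, s=-33, t=40   [166*(-33) + 137*(40) = 2]
q=1: r=1, s=52, t=-63   [166*(52) + 137*(-63) = 1]
q=2: r=0, s=-137, t=166   [166*(-137) + 137*(166) = 0]
GCD = 1 with t = -63, so 137*(-63) ≡ 1 (mod 166)
Inverse = -63 mod 166 = 103
Check: 137 * 103 = 14111 ≡ 1 (mod 166)

137^(-1) ≡ 103 (mod 166)


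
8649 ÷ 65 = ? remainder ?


8649 = 65 * 133 + 4
Check: 8645 + 4 = 8649

q = 133, r = 4


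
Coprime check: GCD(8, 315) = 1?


Euclidean algorithm:
315 = 39 * 8 + 3
8 = 2 * 3 + 2
3 = 1 * 2 + 1
2 = 2 * 1 + 0
GCD(8, 315) = 1

Yes, coprime (GCD = 1)


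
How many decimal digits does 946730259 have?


946730259 has 9 digits in base 10
floor(log10(946730259)) + 1 = floor(8.9762) + 1 = 9

9 digits (base 10)


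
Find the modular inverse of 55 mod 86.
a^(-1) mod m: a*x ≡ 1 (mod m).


Use the extended Euclidean algorithm on (86, 55); each row r = 86*s + 55*t:
r=86, s=1, t=0
r=55, s=0, t=1
q=1: r=31, s=1, t=-1   [86*(1) + 55*(-1) = 31]
q=1: r=24, s=-1, t=2   [86*(-1) + 55*(2) = 24]
q=1: r=7, s=2, t=-3   [86*(2) + 55*(-3) = 7]
q=3: r=3, s=-7, t=11   [86*(-7) + 55*(11) = 3]
q=2: r=1, s=16, t=-25   [86*(16) + 55*(-25) = 1]
q=3: r=0, s=-55, t=86   [86*(-55) + 55*(86) = 0]
GCD = 1 with t = -25, so 55*(-25) ≡ 1 (mod 86)
Inverse = -25 mod 86 = 61
Check: 55 * 61 = 3355 ≡ 1 (mod 86)

55^(-1) ≡ 61 (mod 86)


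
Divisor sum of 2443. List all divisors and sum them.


Divisors of 2443: 1, 7, 349, 2443
Sum = 1 + 7 + 349 + 2443 = 2800

σ(2443) = 2800


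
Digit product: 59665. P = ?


5 × 9 × 6 × 6 × 5 = 8100


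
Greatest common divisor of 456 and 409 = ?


456 = 1 * 409 + 47
409 = 8 * 47 + 33
47 = 1 * 33 + 14
33 = 2 * 14 + 5
14 = 2 * 5 + 4
5 = 1 * 4 + 1
4 = 4 * 1 + 0
GCD = 1


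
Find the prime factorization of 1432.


1432 / 2 = 716
716 / 2 = 358
358 / 2 = 179
179 / 179 = 1
1432 = 2^3 × 179


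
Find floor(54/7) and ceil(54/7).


54/7 = 7.7143
floor = 7
ceil = 8

floor = 7, ceil = 8


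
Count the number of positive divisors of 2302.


2302 = 2^1 × 1151^1
d(2302) = (1+1) × (1+1) = 4

4 divisors


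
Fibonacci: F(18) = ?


Sequence: 1, 1, 2, 3, 5, 8, 13, 21, 34, 55, 89, 144, 233, 377, 610, 987, 1597, 2584
F(18) = 2584


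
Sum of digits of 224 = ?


2 + 2 + 4 = 8


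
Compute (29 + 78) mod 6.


29 + 78 = 107
107 mod 6 = 5


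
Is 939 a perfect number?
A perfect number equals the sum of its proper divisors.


Proper divisors of 939: 1, 3, 313
Sum = 1 + 3 + 313 = 317

No, 939 is not perfect (317 ≠ 939)


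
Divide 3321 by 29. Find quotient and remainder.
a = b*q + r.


3321 = 29 * 114 + 15
Check: 3306 + 15 = 3321

q = 114, r = 15


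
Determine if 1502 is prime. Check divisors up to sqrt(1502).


1502 / 2 = 751 (exact division)
1502 is NOT prime.

No, 1502 is not prime


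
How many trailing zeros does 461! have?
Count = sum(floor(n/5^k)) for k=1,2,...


floor(461/5) = 92
floor(461/25) = 18
floor(461/125) = 3
Total = 113

113 trailing zeros


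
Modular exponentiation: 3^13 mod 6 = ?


3^1 mod 6 = 3
3^2 mod 6 = 3
3^3 mod 6 = 3
3^4 mod 6 = 3
3^5 mod 6 = 3
3^6 mod 6 = 3
3^7 mod 6 = 3
3^8 mod 6 = 3
3^9 mod 6 = 3
3^10 mod 6 = 3
3^11 mod 6 = 3
3^12 mod 6 = 3
3^13 mod 6 = 3


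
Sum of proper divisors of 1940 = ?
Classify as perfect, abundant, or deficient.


Proper divisors: 1, 2, 4, 5, 10, 20, 97, 194, 388, 485, 970
Sum = 1 + 2 + 4 + 5 + 10 + 20 + 97 + 194 + 388 + 485 + 970 = 2176
2176 > 1940 → abundant

s(1940) = 2176 (abundant)


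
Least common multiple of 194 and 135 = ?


GCD(194, 135) = 1
LCM = 194*135/1 = 26190/1 = 26190

LCM = 26190


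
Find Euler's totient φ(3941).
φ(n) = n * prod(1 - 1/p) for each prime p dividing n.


3941 = 7 × 563
Prime factors: 7, 563
φ(3941) = 3941 × (1-1/7) × (1-1/563)
= 3941 × 6/7 × 562/563 = 3372

φ(3941) = 3372


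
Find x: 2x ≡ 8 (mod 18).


GCD(2, 18) = 2 divides 8
Divide: 1x ≡ 4 (mod 9)
x ≡ 4 (mod 9)


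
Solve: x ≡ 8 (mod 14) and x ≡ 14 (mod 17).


M = 14*17 = 238
M1 = M/14 = 17, M2 = M/17 = 14
M1^(-1) mod 14 = 5, M2^(-1) mod 17 = 11
x = 8*17*5 + 14*14*11 = 2836
2836 mod 238 = 218
Check: 218 mod 14 = 8 ✓, 218 mod 17 = 14 ✓

x ≡ 218 (mod 238)


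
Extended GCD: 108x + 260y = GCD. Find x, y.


Tabular extended Euclidean (each row: r = 108*s + 260*t):
r=108, s=1, t=0
r=260, s=0, t=1
q=0: r=108, s=1, t=0   [108*(1) + 260*(0) = 108]
q=2: r=44, s=-2, t=1   [108*(-2) + 260*(1) = 44]
q=2: r=20, s=5, t=-2   [108*(5) + 260*(-2) = 20]
q=2: r=4, s=-12, t=5   [108*(-12) + 260*(5) = 4]
q=5: r=0, s=65, t=-27   [108*(65) + 260*(-27) = 0]
GCD = 4; from the row with r=4: x=-12, y=5
Check: 108*(-12) + 260*(5) = -1296 + 1300 = 4

GCD = 4, x = -12, y = 5


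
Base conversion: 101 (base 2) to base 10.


101 (base 2) = 5 (decimal)
5 (decimal) = 5 (base 10)


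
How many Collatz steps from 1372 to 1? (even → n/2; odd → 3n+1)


1372 → 686 → 343 → 1030 → 515 → 1546 → 773 → 2320 → 1160 → 580 → 290 → 145 → 436 → 218 → 109 → 328 → 164 → 82 → 41 → 124 → 62 → 31 → 94 → 47 → 142 → 71 → 214 → 107 → 322 → 161 → 484 → 242 → 121 → 364 → 182 → 91 → 274 → 137 → 412 → 206 → 103 → 310 → 155 → 466 → 233 → 700 → 350 → 175 → 526 → 263 → 790 → 395 → 1186 → 593 → 1780 → 890 → 445 → 1336 → 668 → 334 → 167 → 502 → 251 → 754 → 377 → 1132 → 566 → 283 → 850 → 425 → 1276 → 638 → 319 → 958 → 479 → 1438 → 719 → 2158 → 1079 → 3238 → 1619 → 4858 → 2429 → 7288 → 3644 → 1822 → 911 → 2734 → 1367 → 4102 → 2051 → 6154 → 3077 → 9232 → 4616 → 2308 → 1154 → 577 → 1732 → 866 → 433 → 1300 → 650 → 325 → 976 → 488 → 244 → 122 → 61 → 184 → 92 → 46 → 23 → 70 → 35 → 106 → 53 → 160 → 80 → 40 → 20 → 10 → 5 → 16 → 8 → 4 → 2 → 1
Total steps = 127

127 steps


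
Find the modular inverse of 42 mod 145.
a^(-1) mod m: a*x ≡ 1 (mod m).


Use the extended Euclidean algorithm on (145, 42); each row r = 145*s + 42*t:
r=145, s=1, t=0
r=42, s=0, t=1
q=3: r=19, s=1, t=-3   [145*(1) + 42*(-3) = 19]
q=2: r=4, s=-2, t=7   [145*(-2) + 42*(7) = 4]
q=4: r=3, s=9, t=-31   [145*(9) + 42*(-31) = 3]
q=1: r=1, s=-11, t=38   [145*(-11) + 42*(38) = 1]
q=3: r=0, s=42, t=-145   [145*(42) + 42*(-145) = 0]
GCD = 1 with t = 38, so 42*(38) ≡ 1 (mod 145)
Inverse = 38 mod 145 = 38
Check: 42 * 38 = 1596 ≡ 1 (mod 145)

42^(-1) ≡ 38 (mod 145)


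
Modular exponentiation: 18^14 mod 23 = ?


18^1 mod 23 = 18
18^2 mod 23 = 2
18^3 mod 23 = 13
18^4 mod 23 = 4
18^5 mod 23 = 3
18^6 mod 23 = 8
18^7 mod 23 = 6
18^8 mod 23 = 16
18^9 mod 23 = 12
18^10 mod 23 = 9
18^11 mod 23 = 1
18^12 mod 23 = 18
18^13 mod 23 = 2
18^14 mod 23 = 13


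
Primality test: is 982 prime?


982 / 2 = 491 (exact division)
982 is NOT prime.

No, 982 is not prime


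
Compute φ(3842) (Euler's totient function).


3842 = 2 × 17 × 113
Prime factors: 2, 17, 113
φ(3842) = 3842 × (1-1/2) × (1-1/17) × (1-1/113)
= 3842 × 1/2 × 16/17 × 112/113 = 1792

φ(3842) = 1792


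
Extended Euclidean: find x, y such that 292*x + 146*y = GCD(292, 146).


Tabular extended Euclidean (each row: r = 292*s + 146*t):
r=292, s=1, t=0
r=146, s=0, t=1
q=2: r=0, s=1, t=-2   [292*(1) + 146*(-2) = 0]
GCD = 146; from the row with r=146: x=0, y=1
Check: 292*(0) + 146*(1) = 0 + 146 = 146

GCD = 146, x = 0, y = 1


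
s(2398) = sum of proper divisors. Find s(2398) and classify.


Proper divisors: 1, 2, 11, 22, 109, 218, 1199
Sum = 1 + 2 + 11 + 22 + 109 + 218 + 1199 = 1562
1562 < 2398 → deficient

s(2398) = 1562 (deficient)


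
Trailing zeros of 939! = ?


floor(939/5) = 187
floor(939/25) = 37
floor(939/125) = 7
floor(939/625) = 1
Total = 232

232 trailing zeros


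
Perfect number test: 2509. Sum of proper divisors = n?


Proper divisors of 2509: 1, 13, 193
Sum = 1 + 13 + 193 = 207

No, 2509 is not perfect (207 ≠ 2509)


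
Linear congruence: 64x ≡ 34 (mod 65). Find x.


GCD(64, 65) = 1, unique solution
a^(-1) mod 65 = 64
x = 64 * 34 mod 65 = 31

x ≡ 31 (mod 65)


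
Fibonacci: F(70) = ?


Sequence: 1, 1, 2, 3, 5, 8, 13, 21, 34, 55, 89, 144, 233, 377, 610, 987, 1597, 2584, 4181, 6765, 10946, 17711, 28657, 46368, 75025, 121393, 196418, 317811, 514229, 832040, 1346269, 2178309, 3524578, 5702887, 9227465, 14930352, 24157817, 39088169, 63245986, 102334155, 165580141, 267914296, 433494437, 701408733, 1134903170, 1836311903, 2971215073, 4807526976, 7778742049, 12586269025, 20365011074, 32951280099, 53316291173, 86267571272, 139583862445, 225851433717, 365435296162, 591286729879, 956722026041, 1548008755920, 2504730781961, 4052739537881, 6557470319842, 10610209857723, 17167680177565, 27777890035288, 44945570212853, 72723460248141, 117669030460994, 190392490709135
F(70) = 190392490709135


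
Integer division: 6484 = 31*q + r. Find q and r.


6484 = 31 * 209 + 5
Check: 6479 + 5 = 6484

q = 209, r = 5


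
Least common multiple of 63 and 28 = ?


GCD(63, 28) = 7
LCM = 63*28/7 = 1764/7 = 252

LCM = 252


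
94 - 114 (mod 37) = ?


94 - 114 = -20
-20 mod 37 = 17


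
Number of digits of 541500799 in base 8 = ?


541500799 in base 8 = 4021522577
Number of digits = 10

10 digits (base 8)


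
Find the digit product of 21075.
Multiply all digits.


2 × 1 × 0 × 7 × 5 = 0


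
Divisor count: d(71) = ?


71 = 71^1
d(71) = (1+1) = 2

2 divisors


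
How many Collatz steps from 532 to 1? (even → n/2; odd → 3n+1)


532 → 266 → 133 → 400 → 200 → 100 → 50 → 25 → 76 → 38 → 19 → 58 → 29 → 88 → 44 → 22 → 11 → 34 → 17 → 52 → 26 → 13 → 40 → 20 → 10 → 5 → 16 → 8 → 4 → 2 → 1
Total steps = 30

30 steps


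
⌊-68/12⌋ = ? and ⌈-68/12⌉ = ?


-68/12 = -5.6667
floor = -6
ceil = -5

floor = -6, ceil = -5


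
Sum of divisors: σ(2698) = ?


Divisors of 2698: 1, 2, 19, 38, 71, 142, 1349, 2698
Sum = 1 + 2 + 19 + 38 + 71 + 142 + 1349 + 2698 = 4320

σ(2698) = 4320


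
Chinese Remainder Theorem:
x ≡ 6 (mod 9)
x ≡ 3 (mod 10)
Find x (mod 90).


M = 9*10 = 90
M1 = M/9 = 10, M2 = M/10 = 9
M1^(-1) mod 9 = 1, M2^(-1) mod 10 = 9
x = 6*10*1 + 3*9*9 = 303
303 mod 90 = 33
Check: 33 mod 9 = 6 ✓, 33 mod 10 = 3 ✓

x ≡ 33 (mod 90)


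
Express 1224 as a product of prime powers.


1224 / 2 = 612
612 / 2 = 306
306 / 2 = 153
153 / 3 = 51
51 / 3 = 17
17 / 17 = 1
1224 = 2^3 × 3^2 × 17


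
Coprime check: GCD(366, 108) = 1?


Euclidean algorithm:
366 = 3 * 108 + 42
108 = 2 * 42 + 24
42 = 1 * 24 + 18
24 = 1 * 18 + 6
18 = 3 * 6 + 0
GCD(366, 108) = 6

No, not coprime (GCD = 6)


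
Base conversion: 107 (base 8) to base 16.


107 (base 8) = 71 (decimal)
71 (decimal) = 47 (base 16)


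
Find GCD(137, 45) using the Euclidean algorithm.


137 = 3 * 45 + 2
45 = 22 * 2 + 1
2 = 2 * 1 + 0
GCD = 1


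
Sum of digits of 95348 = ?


9 + 5 + 3 + 4 + 8 = 29


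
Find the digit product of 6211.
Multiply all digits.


6 × 2 × 1 × 1 = 12


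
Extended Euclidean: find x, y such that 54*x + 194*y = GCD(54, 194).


Tabular extended Euclidean (each row: r = 54*s + 194*t):
r=54, s=1, t=0
r=194, s=0, t=1
q=0: r=54, s=1, t=0   [54*(1) + 194*(0) = 54]
q=3: r=32, s=-3, t=1   [54*(-3) + 194*(1) = 32]
q=1: r=22, s=4, t=-1   [54*(4) + 194*(-1) = 22]
q=1: r=10, s=-7, t=2   [54*(-7) + 194*(2) = 10]
q=2: r=2, s=18, t=-5   [54*(18) + 194*(-5) = 2]
q=5: r=0, s=-97, t=27   [54*(-97) + 194*(27) = 0]
GCD = 2; from the row with r=2: x=18, y=-5
Check: 54*(18) + 194*(-5) = 972 - 970 = 2

GCD = 2, x = 18, y = -5


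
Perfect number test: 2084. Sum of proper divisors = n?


Proper divisors of 2084: 1, 2, 4, 521, 1042
Sum = 1 + 2 + 4 + 521 + 1042 = 1570

No, 2084 is not perfect (1570 ≠ 2084)


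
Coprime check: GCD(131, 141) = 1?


Euclidean algorithm:
141 = 1 * 131 + 10
131 = 13 * 10 + 1
10 = 10 * 1 + 0
GCD(131, 141) = 1

Yes, coprime (GCD = 1)


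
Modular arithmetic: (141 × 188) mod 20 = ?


141 × 188 = 26508
26508 mod 20 = 8


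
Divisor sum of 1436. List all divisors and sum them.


Divisors of 1436: 1, 2, 4, 359, 718, 1436
Sum = 1 + 2 + 4 + 359 + 718 + 1436 = 2520

σ(1436) = 2520


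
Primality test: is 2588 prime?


2588 / 2 = 1294 (exact division)
2588 is NOT prime.

No, 2588 is not prime


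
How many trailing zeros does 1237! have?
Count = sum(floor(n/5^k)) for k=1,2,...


floor(1237/5) = 247
floor(1237/25) = 49
floor(1237/125) = 9
floor(1237/625) = 1
Total = 306

306 trailing zeros


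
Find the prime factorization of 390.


390 / 2 = 195
195 / 3 = 65
65 / 5 = 13
13 / 13 = 1
390 = 2 × 3 × 5 × 13


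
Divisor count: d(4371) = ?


4371 = 3^1 × 31^1 × 47^1
d(4371) = (1+1) × (1+1) × (1+1) = 8

8 divisors


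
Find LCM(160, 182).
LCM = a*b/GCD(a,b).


GCD(160, 182) = 2
LCM = 160*182/2 = 29120/2 = 14560

LCM = 14560


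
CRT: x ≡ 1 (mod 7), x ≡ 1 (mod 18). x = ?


M = 7*18 = 126
M1 = M/7 = 18, M2 = M/18 = 7
M1^(-1) mod 7 = 2, M2^(-1) mod 18 = 13
x = 1*18*2 + 1*7*13 = 127
127 mod 126 = 1
Check: 1 mod 7 = 1 ✓, 1 mod 18 = 1 ✓

x ≡ 1 (mod 126)


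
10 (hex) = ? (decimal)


10 (base 16) = 16 (decimal)
16 (decimal) = 16 (base 10)


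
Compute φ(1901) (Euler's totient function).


1901 = 1901
Prime factors: 1901
φ(1901) = 1901 × (1-1/1901)
= 1901 × 1900/1901 = 1900

φ(1901) = 1900


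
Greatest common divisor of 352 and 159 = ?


352 = 2 * 159 + 34
159 = 4 * 34 + 23
34 = 1 * 23 + 11
23 = 2 * 11 + 1
11 = 11 * 1 + 0
GCD = 1


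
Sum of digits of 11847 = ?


1 + 1 + 8 + 4 + 7 = 21


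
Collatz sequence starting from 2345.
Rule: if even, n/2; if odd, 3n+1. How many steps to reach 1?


2345 → 7036 → 3518 → 1759 → 5278 → 2639 → 7918 → 3959 → 11878 → 5939 → 17818 → 8909 → 26728 → 13364 → 6682 → 3341 → 10024 → 5012 → 2506 → 1253 → 3760 → 1880 → 940 → 470 → 235 → 706 → 353 → 1060 → 530 → 265 → 796 → 398 → 199 → 598 → 299 → 898 → 449 → 1348 → 674 → 337 → 1012 → 506 → 253 → 760 → 380 → 190 → 95 → 286 → 143 → 430 → 215 → 646 → 323 → 970 → 485 → 1456 → 728 → 364 → 182 → 91 → 274 → 137 → 412 → 206 → 103 → 310 → 155 → 466 → 233 → 700 → 350 → 175 → 526 → 263 → 790 → 395 → 1186 → 593 → 1780 → 890 → 445 → 1336 → 668 → 334 → 167 → 502 → 251 → 754 → 377 → 1132 → 566 → 283 → 850 → 425 → 1276 → 638 → 319 → 958 → 479 → 1438 → 719 → 2158 → 1079 → 3238 → 1619 → 4858 → 2429 → 7288 → 3644 → 1822 → 911 → 2734 → 1367 → 4102 → 2051 → 6154 → 3077 → 9232 → 4616 → 2308 → 1154 → 577 → 1732 → 866 → 433 → 1300 → 650 → 325 → 976 → 488 → 244 → 122 → 61 → 184 → 92 → 46 → 23 → 70 → 35 → 106 → 53 → 160 → 80 → 40 → 20 → 10 → 5 → 16 → 8 → 4 → 2 → 1
Total steps = 151

151 steps


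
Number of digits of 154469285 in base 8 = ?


154469285 in base 8 = 1115201645
Number of digits = 10

10 digits (base 8)


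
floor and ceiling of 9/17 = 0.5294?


9/17 = 0.5294
floor = 0
ceil = 1

floor = 0, ceil = 1


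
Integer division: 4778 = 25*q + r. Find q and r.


4778 = 25 * 191 + 3
Check: 4775 + 3 = 4778

q = 191, r = 3


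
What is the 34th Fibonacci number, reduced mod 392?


F(k) mod 392 for k=1..34:
1, 1, 2, 3, 5, 8, 13, 21, 34, 55, 89, 144, 233, 377, 218, 203, 29, 232, 261, 101, 362, 71, 41, 112, 153, 265, 26, 291, 317, 216, 141, 357, 106, 71
F(34) mod 392 = 71


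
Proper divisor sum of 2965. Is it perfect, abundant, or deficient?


Proper divisors: 1, 5, 593
Sum = 1 + 5 + 593 = 599
599 < 2965 → deficient

s(2965) = 599 (deficient)


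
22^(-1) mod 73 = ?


Use the extended Euclidean algorithm on (73, 22); each row r = 73*s + 22*t:
r=73, s=1, t=0
r=22, s=0, t=1
q=3: r=7, s=1, t=-3   [73*(1) + 22*(-3) = 7]
q=3: r=1, s=-3, t=10   [73*(-3) + 22*(10) = 1]
q=7: r=0, s=22, t=-73   [73*(22) + 22*(-73) = 0]
GCD = 1 with t = 10, so 22*(10) ≡ 1 (mod 73)
Inverse = 10 mod 73 = 10
Check: 22 * 10 = 220 ≡ 1 (mod 73)

22^(-1) ≡ 10 (mod 73)


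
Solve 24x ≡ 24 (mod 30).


GCD(24, 30) = 6 divides 24
Divide: 4x ≡ 4 (mod 5)
x ≡ 1 (mod 5)


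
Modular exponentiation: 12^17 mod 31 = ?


12^1 mod 31 = 12
12^2 mod 31 = 20
12^3 mod 31 = 23
12^4 mod 31 = 28
12^5 mod 31 = 26
12^6 mod 31 = 2
12^7 mod 31 = 24
12^8 mod 31 = 9
12^9 mod 31 = 15
12^10 mod 31 = 25
12^11 mod 31 = 21
12^12 mod 31 = 4
12^13 mod 31 = 17
12^14 mod 31 = 18
12^15 mod 31 = 30
12^16 mod 31 = 19
12^17 mod 31 = 11


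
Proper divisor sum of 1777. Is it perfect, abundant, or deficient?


Proper divisors: 1
Sum = 1 = 1
1 < 1777 → deficient

s(1777) = 1 (deficient)


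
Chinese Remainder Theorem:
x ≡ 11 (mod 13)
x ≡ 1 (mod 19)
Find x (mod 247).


M = 13*19 = 247
M1 = M/13 = 19, M2 = M/19 = 13
M1^(-1) mod 13 = 11, M2^(-1) mod 19 = 3
x = 11*19*11 + 1*13*3 = 2338
2338 mod 247 = 115
Check: 115 mod 13 = 11 ✓, 115 mod 19 = 1 ✓

x ≡ 115 (mod 247)


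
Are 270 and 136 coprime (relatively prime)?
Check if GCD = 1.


Euclidean algorithm:
270 = 1 * 136 + 134
136 = 1 * 134 + 2
134 = 67 * 2 + 0
GCD(270, 136) = 2

No, not coprime (GCD = 2)


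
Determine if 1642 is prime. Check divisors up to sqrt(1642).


1642 / 2 = 821 (exact division)
1642 is NOT prime.

No, 1642 is not prime


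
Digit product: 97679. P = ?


9 × 7 × 6 × 7 × 9 = 23814


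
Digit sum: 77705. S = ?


7 + 7 + 7 + 0 + 5 = 26


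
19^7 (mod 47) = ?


19^1 mod 47 = 19
19^2 mod 47 = 32
19^3 mod 47 = 44
19^4 mod 47 = 37
19^5 mod 47 = 45
19^6 mod 47 = 9
19^7 mod 47 = 30


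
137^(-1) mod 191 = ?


Use the extended Euclidean algorithm on (191, 137); each row r = 191*s + 137*t:
r=191, s=1, t=0
r=137, s=0, t=1
q=1: r=54, s=1, t=-1   [191*(1) + 137*(-1) = 54]
q=2: r=29, s=-2, t=3   [191*(-2) + 137*(3) = 29]
q=1: r=25, s=3, t=-4   [191*(3) + 137*(-4) = 25]
q=1: r=4, s=-5, t=7   [191*(-5) + 137*(7) = 4]
q=6: r=1, s=33, t=-46   [191*(33) + 137*(-46) = 1]
q=4: r=0, s=-137, t=191   [191*(-137) + 137*(191) = 0]
GCD = 1 with t = -46, so 137*(-46) ≡ 1 (mod 191)
Inverse = -46 mod 191 = 145
Check: 137 * 145 = 19865 ≡ 1 (mod 191)

137^(-1) ≡ 145 (mod 191)


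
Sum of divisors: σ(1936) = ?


Divisors of 1936: 1, 2, 4, 8, 11, 16, 22, 44, 88, 121, 176, 242, 484, 968, 1936
Sum = 1 + 2 + 4 + 8 + 11 + 16 + 22 + 44 + 88 + 121 + 176 + 242 + 484 + 968 + 1936 = 4123

σ(1936) = 4123


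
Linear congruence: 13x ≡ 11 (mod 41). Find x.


GCD(13, 41) = 1, unique solution
a^(-1) mod 41 = 19
x = 19 * 11 mod 41 = 4

x ≡ 4 (mod 41)


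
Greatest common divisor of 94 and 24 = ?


94 = 3 * 24 + 22
24 = 1 * 22 + 2
22 = 11 * 2 + 0
GCD = 2


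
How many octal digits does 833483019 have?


833483019 in base 8 = 6153370413
Number of digits = 10

10 digits (base 8)


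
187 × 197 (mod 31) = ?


187 × 197 = 36839
36839 mod 31 = 11


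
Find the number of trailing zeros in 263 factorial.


floor(263/5) = 52
floor(263/25) = 10
floor(263/125) = 2
Total = 64

64 trailing zeros


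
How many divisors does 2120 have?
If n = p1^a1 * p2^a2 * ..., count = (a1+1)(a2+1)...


2120 = 2^3 × 5^1 × 53^1
d(2120) = (3+1) × (1+1) × (1+1) = 16

16 divisors


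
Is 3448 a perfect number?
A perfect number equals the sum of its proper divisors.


Proper divisors of 3448: 1, 2, 4, 8, 431, 862, 1724
Sum = 1 + 2 + 4 + 8 + 431 + 862 + 1724 = 3032

No, 3448 is not perfect (3032 ≠ 3448)


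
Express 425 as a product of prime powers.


425 / 5 = 85
85 / 5 = 17
17 / 17 = 1
425 = 5^2 × 17


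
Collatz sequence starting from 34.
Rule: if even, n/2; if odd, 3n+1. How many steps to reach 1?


34 → 17 → 52 → 26 → 13 → 40 → 20 → 10 → 5 → 16 → 8 → 4 → 2 → 1
Total steps = 13

13 steps


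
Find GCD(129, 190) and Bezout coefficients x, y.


Tabular extended Euclidean (each row: r = 129*s + 190*t):
r=129, s=1, t=0
r=190, s=0, t=1
q=0: r=129, s=1, t=0   [129*(1) + 190*(0) = 129]
q=1: r=61, s=-1, t=1   [129*(-1) + 190*(1) = 61]
q=2: r=7, s=3, t=-2   [129*(3) + 190*(-2) = 7]
q=8: r=5, s=-25, t=17   [129*(-25) + 190*(17) = 5]
q=1: r=2, s=28, t=-19   [129*(28) + 190*(-19) = 2]
q=2: r=1, s=-81, t=55   [129*(-81) + 190*(55) = 1]
q=2: r=0, s=190, t=-129   [129*(190) + 190*(-129) = 0]
GCD = 1; from the row with r=1: x=-81, y=55
Check: 129*(-81) + 190*(55) = -10449 + 10450 = 1

GCD = 1, x = -81, y = 55


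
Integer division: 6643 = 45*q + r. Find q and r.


6643 = 45 * 147 + 28
Check: 6615 + 28 = 6643

q = 147, r = 28


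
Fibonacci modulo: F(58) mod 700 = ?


F(k) mod 700 for k=1..58:
1, 1, 2, 3, 5, 8, 13, 21, 34, 55, 89, 144, 233, 377, 610, 287, 197, 484, 681, 465, 446, 211, 657, 168, 125, 293, 418, 11, 429, 440, 169, 609, 78, 687, 65, 52, 117, 169, 286, 455, 41, 496, 537, 333, 170, 503, 673, 476, 449, 225, 674, 199, 173, 372, 545, 217, 62, 279
F(58) mod 700 = 279


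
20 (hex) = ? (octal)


20 (base 16) = 32 (decimal)
32 (decimal) = 40 (base 8)


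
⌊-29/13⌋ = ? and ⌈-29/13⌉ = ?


-29/13 = -2.2308
floor = -3
ceil = -2

floor = -3, ceil = -2


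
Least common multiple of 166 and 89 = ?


GCD(166, 89) = 1
LCM = 166*89/1 = 14774/1 = 14774

LCM = 14774


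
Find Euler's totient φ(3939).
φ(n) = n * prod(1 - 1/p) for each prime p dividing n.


3939 = 3 × 13 × 101
Prime factors: 3, 13, 101
φ(3939) = 3939 × (1-1/3) × (1-1/13) × (1-1/101)
= 3939 × 2/3 × 12/13 × 100/101 = 2400

φ(3939) = 2400


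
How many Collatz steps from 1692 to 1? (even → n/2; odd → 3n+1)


1692 → 846 → 423 → 1270 → 635 → 1906 → 953 → 2860 → 1430 → 715 → 2146 → 1073 → 3220 → 1610 → 805 → 2416 → 1208 → 604 → 302 → 151 → 454 → 227 → 682 → 341 → 1024 → 512 → 256 → 128 → 64 → 32 → 16 → 8 → 4 → 2 → 1
Total steps = 34

34 steps


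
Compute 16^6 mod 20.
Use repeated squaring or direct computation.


16^1 mod 20 = 16
16^2 mod 20 = 16
16^3 mod 20 = 16
16^4 mod 20 = 16
16^5 mod 20 = 16
16^6 mod 20 = 16


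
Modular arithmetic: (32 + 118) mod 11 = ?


32 + 118 = 150
150 mod 11 = 7


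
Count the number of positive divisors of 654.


654 = 2^1 × 3^1 × 109^1
d(654) = (1+1) × (1+1) × (1+1) = 8

8 divisors


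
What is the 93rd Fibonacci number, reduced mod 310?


F(k) mod 310 for k=1..93:
1, 1, 2, 3, 5, 8, 13, 21, 34, 55, 89, 144, 233, 67, 300, 57, 47, 104, 151, 255, 96, 41, 137, 178, 5, 183, 188, 61, 249, 0, 249, 249, 188, 127, 5, 132, 137, 269, 96, 55, 151, 206, 47, 253, 300, 243, 233, 166, 89, 255, 34, 289, 13, 302, 5, 307, 2, 309, 1, 0, 1, 1, 2, 3, 5, 8, 13, 21, 34, 55, 89, 144, 233, 67, 300, 57, 47, 104, 151, 255, 96, 41, 137, 178, 5, 183, 188, 61, 249, 0, 249, 249, 188
F(93) mod 310 = 188


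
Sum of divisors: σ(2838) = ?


Divisors of 2838: 1, 2, 3, 6, 11, 22, 33, 43, 66, 86, 129, 258, 473, 946, 1419, 2838
Sum = 1 + 2 + 3 + 6 + 11 + 22 + 33 + 43 + 66 + 86 + 129 + 258 + 473 + 946 + 1419 + 2838 = 6336

σ(2838) = 6336


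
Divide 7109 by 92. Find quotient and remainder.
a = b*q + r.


7109 = 92 * 77 + 25
Check: 7084 + 25 = 7109

q = 77, r = 25


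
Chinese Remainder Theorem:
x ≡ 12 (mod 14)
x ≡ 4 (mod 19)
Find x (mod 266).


M = 14*19 = 266
M1 = M/14 = 19, M2 = M/19 = 14
M1^(-1) mod 14 = 3, M2^(-1) mod 19 = 15
x = 12*19*3 + 4*14*15 = 1524
1524 mod 266 = 194
Check: 194 mod 14 = 12 ✓, 194 mod 19 = 4 ✓

x ≡ 194 (mod 266)


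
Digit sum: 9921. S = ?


9 + 9 + 2 + 1 = 21


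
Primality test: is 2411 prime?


Check divisors up to sqrt(2411) = 49.1019
No divisors found.
2411 is prime.

Yes, 2411 is prime


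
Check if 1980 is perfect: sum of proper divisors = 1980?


Proper divisors of 1980: 1, 2, 3, 4, 5, 6, 9, 10, 11, 12, 15, 18, 20, 22, 30, 33, 36, 44, 45, 55, 60, 66, 90, 99, 110, 132, 165, 180, 198, 220, 330, 396, 495, 660, 990
Sum = 1 + 2 + 3 + 4 + 5 + 6 + 9 + 10 + 11 + 12 + 15 + 18 + 20 + 22 + 30 + 33 + 36 + 44 + 45 + 55 + 60 + 66 + 90 + 99 + 110 + 132 + 165 + 180 + 198 + 220 + 330 + 396 + 495 + 660 + 990 = 4572

No, 1980 is not perfect (4572 ≠ 1980)


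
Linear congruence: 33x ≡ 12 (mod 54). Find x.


GCD(33, 54) = 3 divides 12
Divide: 11x ≡ 4 (mod 18)
x ≡ 2 (mod 18)


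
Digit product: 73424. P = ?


7 × 3 × 4 × 2 × 4 = 672


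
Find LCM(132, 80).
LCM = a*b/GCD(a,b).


GCD(132, 80) = 4
LCM = 132*80/4 = 10560/4 = 2640

LCM = 2640


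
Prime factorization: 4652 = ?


4652 / 2 = 2326
2326 / 2 = 1163
1163 / 1163 = 1
4652 = 2^2 × 1163


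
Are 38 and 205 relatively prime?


Euclidean algorithm:
205 = 5 * 38 + 15
38 = 2 * 15 + 8
15 = 1 * 8 + 7
8 = 1 * 7 + 1
7 = 7 * 1 + 0
GCD(38, 205) = 1

Yes, coprime (GCD = 1)


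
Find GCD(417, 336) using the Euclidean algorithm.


417 = 1 * 336 + 81
336 = 4 * 81 + 12
81 = 6 * 12 + 9
12 = 1 * 9 + 3
9 = 3 * 3 + 0
GCD = 3


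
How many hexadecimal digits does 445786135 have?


445786135 in base 16 = 1A922817
Number of digits = 8

8 digits (base 16)


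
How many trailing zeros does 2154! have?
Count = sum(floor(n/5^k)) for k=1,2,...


floor(2154/5) = 430
floor(2154/25) = 86
floor(2154/125) = 17
floor(2154/625) = 3
Total = 536

536 trailing zeros


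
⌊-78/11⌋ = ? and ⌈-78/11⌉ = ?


-78/11 = -7.0909
floor = -8
ceil = -7

floor = -8, ceil = -7


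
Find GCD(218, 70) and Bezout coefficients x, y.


Tabular extended Euclidean (each row: r = 218*s + 70*t):
r=218, s=1, t=0
r=70, s=0, t=1
q=3: r=8, s=1, t=-3   [218*(1) + 70*(-3) = 8]
q=8: r=6, s=-8, t=25   [218*(-8) + 70*(25) = 6]
q=1: r=2, s=9, t=-28   [218*(9) + 70*(-28) = 2]
q=3: r=0, s=-35, t=109   [218*(-35) + 70*(109) = 0]
GCD = 2; from the row with r=2: x=9, y=-28
Check: 218*(9) + 70*(-28) = 1962 - 1960 = 2

GCD = 2, x = 9, y = -28


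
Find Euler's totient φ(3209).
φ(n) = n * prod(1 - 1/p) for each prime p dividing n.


3209 = 3209
Prime factors: 3209
φ(3209) = 3209 × (1-1/3209)
= 3209 × 3208/3209 = 3208

φ(3209) = 3208


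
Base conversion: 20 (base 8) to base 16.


20 (base 8) = 16 (decimal)
16 (decimal) = 10 (base 16)


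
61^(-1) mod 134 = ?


Use the extended Euclidean algorithm on (134, 61); each row r = 134*s + 61*t:
r=134, s=1, t=0
r=61, s=0, t=1
q=2: r=12, s=1, t=-2   [134*(1) + 61*(-2) = 12]
q=5: r=1, s=-5, t=11   [134*(-5) + 61*(11) = 1]
q=12: r=0, s=61, t=-134   [134*(61) + 61*(-134) = 0]
GCD = 1 with t = 11, so 61*(11) ≡ 1 (mod 134)
Inverse = 11 mod 134 = 11
Check: 61 * 11 = 671 ≡ 1 (mod 134)

61^(-1) ≡ 11 (mod 134)


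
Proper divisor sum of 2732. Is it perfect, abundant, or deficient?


Proper divisors: 1, 2, 4, 683, 1366
Sum = 1 + 2 + 4 + 683 + 1366 = 2056
2056 < 2732 → deficient

s(2732) = 2056 (deficient)


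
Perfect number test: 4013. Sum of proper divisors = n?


Proper divisors of 4013: 1
Sum = 1 = 1

No, 4013 is not perfect (1 ≠ 4013)


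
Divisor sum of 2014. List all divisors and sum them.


Divisors of 2014: 1, 2, 19, 38, 53, 106, 1007, 2014
Sum = 1 + 2 + 19 + 38 + 53 + 106 + 1007 + 2014 = 3240

σ(2014) = 3240


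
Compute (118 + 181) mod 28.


118 + 181 = 299
299 mod 28 = 19


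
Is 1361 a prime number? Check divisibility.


Check divisors up to sqrt(1361) = 36.8917
No divisors found.
1361 is prime.

Yes, 1361 is prime


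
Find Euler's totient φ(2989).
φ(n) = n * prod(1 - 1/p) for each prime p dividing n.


2989 = 7^2 × 61
Prime factors: 7, 61
φ(2989) = 2989 × (1-1/7) × (1-1/61)
= 2989 × 6/7 × 60/61 = 2520

φ(2989) = 2520


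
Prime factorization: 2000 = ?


2000 / 2 = 1000
1000 / 2 = 500
500 / 2 = 250
250 / 2 = 125
125 / 5 = 25
25 / 5 = 5
5 / 5 = 1
2000 = 2^4 × 5^3


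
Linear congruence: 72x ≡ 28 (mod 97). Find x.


GCD(72, 97) = 1, unique solution
a^(-1) mod 97 = 31
x = 31 * 28 mod 97 = 92

x ≡ 92 (mod 97)


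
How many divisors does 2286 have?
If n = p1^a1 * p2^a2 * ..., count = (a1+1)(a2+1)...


2286 = 2^1 × 3^2 × 127^1
d(2286) = (1+1) × (2+1) × (1+1) = 12

12 divisors


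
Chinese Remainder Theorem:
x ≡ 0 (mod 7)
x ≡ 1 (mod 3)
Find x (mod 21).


M = 7*3 = 21
M1 = M/7 = 3, M2 = M/3 = 7
M1^(-1) mod 7 = 5, M2^(-1) mod 3 = 1
x = 0*3*5 + 1*7*1 = 7
7 mod 21 = 7
Check: 7 mod 7 = 0 ✓, 7 mod 3 = 1 ✓

x ≡ 7 (mod 21)


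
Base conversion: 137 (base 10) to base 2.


137 (base 10) = 137 (decimal)
137 (decimal) = 10001001 (base 2)


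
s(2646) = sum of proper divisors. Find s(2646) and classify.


Proper divisors: 1, 2, 3, 6, 7, 9, 14, 18, 21, 27, 42, 49, 54, 63, 98, 126, 147, 189, 294, 378, 441, 882, 1323
Sum = 1 + 2 + 3 + 6 + 7 + 9 + 14 + 18 + 21 + 27 + 42 + 49 + 54 + 63 + 98 + 126 + 147 + 189 + 294 + 378 + 441 + 882 + 1323 = 4194
4194 > 2646 → abundant

s(2646) = 4194 (abundant)


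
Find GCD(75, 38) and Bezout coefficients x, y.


Tabular extended Euclidean (each row: r = 75*s + 38*t):
r=75, s=1, t=0
r=38, s=0, t=1
q=1: r=37, s=1, t=-1   [75*(1) + 38*(-1) = 37]
q=1: r=1, s=-1, t=2   [75*(-1) + 38*(2) = 1]
q=37: r=0, s=38, t=-75   [75*(38) + 38*(-75) = 0]
GCD = 1; from the row with r=1: x=-1, y=2
Check: 75*(-1) + 38*(2) = -75 + 76 = 1

GCD = 1, x = -1, y = 2


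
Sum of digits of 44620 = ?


4 + 4 + 6 + 2 + 0 = 16


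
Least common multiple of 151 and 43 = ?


GCD(151, 43) = 1
LCM = 151*43/1 = 6493/1 = 6493

LCM = 6493


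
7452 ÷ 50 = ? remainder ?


7452 = 50 * 149 + 2
Check: 7450 + 2 = 7452

q = 149, r = 2


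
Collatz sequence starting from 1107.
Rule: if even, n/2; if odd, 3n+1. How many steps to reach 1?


1107 → 3322 → 1661 → 4984 → 2492 → 1246 → 623 → 1870 → 935 → 2806 → 1403 → 4210 → 2105 → 6316 → 3158 → 1579 → 4738 → 2369 → 7108 → 3554 → 1777 → 5332 → 2666 → 1333 → 4000 → 2000 → 1000 → 500 → 250 → 125 → 376 → 188 → 94 → 47 → 142 → 71 → 214 → 107 → 322 → 161 → 484 → 242 → 121 → 364 → 182 → 91 → 274 → 137 → 412 → 206 → 103 → 310 → 155 → 466 → 233 → 700 → 350 → 175 → 526 → 263 → 790 → 395 → 1186 → 593 → 1780 → 890 → 445 → 1336 → 668 → 334 → 167 → 502 → 251 → 754 → 377 → 1132 → 566 → 283 → 850 → 425 → 1276 → 638 → 319 → 958 → 479 → 1438 → 719 → 2158 → 1079 → 3238 → 1619 → 4858 → 2429 → 7288 → 3644 → 1822 → 911 → 2734 → 1367 → 4102 → 2051 → 6154 → 3077 → 9232 → 4616 → 2308 → 1154 → 577 → 1732 → 866 → 433 → 1300 → 650 → 325 → 976 → 488 → 244 → 122 → 61 → 184 → 92 → 46 → 23 → 70 → 35 → 106 → 53 → 160 → 80 → 40 → 20 → 10 → 5 → 16 → 8 → 4 → 2 → 1
Total steps = 137

137 steps


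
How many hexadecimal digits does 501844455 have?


501844455 in base 16 = 1DE989E7
Number of digits = 8

8 digits (base 16)


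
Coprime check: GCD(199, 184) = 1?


Euclidean algorithm:
199 = 1 * 184 + 15
184 = 12 * 15 + 4
15 = 3 * 4 + 3
4 = 1 * 3 + 1
3 = 3 * 1 + 0
GCD(199, 184) = 1

Yes, coprime (GCD = 1)


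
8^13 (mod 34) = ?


8^1 mod 34 = 8
8^2 mod 34 = 30
8^3 mod 34 = 2
8^4 mod 34 = 16
8^5 mod 34 = 26
8^6 mod 34 = 4
8^7 mod 34 = 32
8^8 mod 34 = 18
8^9 mod 34 = 8
8^10 mod 34 = 30
8^11 mod 34 = 2
8^12 mod 34 = 16
8^13 mod 34 = 26


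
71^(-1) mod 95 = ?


Use the extended Euclidean algorithm on (95, 71); each row r = 95*s + 71*t:
r=95, s=1, t=0
r=71, s=0, t=1
q=1: r=24, s=1, t=-1   [95*(1) + 71*(-1) = 24]
q=2: r=23, s=-2, t=3   [95*(-2) + 71*(3) = 23]
q=1: r=1, s=3, t=-4   [95*(3) + 71*(-4) = 1]
q=23: r=0, s=-71, t=95   [95*(-71) + 71*(95) = 0]
GCD = 1 with t = -4, so 71*(-4) ≡ 1 (mod 95)
Inverse = -4 mod 95 = 91
Check: 71 * 91 = 6461 ≡ 1 (mod 95)

71^(-1) ≡ 91 (mod 95)


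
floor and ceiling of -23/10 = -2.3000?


-23/10 = -2.3000
floor = -3
ceil = -2

floor = -3, ceil = -2


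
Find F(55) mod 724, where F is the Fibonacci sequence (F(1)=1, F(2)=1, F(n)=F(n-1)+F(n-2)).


F(k) mod 724 for k=1..55:
1, 1, 2, 3, 5, 8, 13, 21, 34, 55, 89, 144, 233, 377, 610, 263, 149, 412, 561, 249, 86, 335, 421, 32, 453, 485, 214, 699, 189, 164, 353, 517, 146, 663, 85, 24, 109, 133, 242, 375, 617, 268, 161, 429, 590, 295, 161, 456, 617, 349, 242, 591, 109, 700, 85
F(55) mod 724 = 85


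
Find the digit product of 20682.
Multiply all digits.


2 × 0 × 6 × 8 × 2 = 0


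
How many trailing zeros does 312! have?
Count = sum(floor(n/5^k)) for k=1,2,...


floor(312/5) = 62
floor(312/25) = 12
floor(312/125) = 2
Total = 76

76 trailing zeros


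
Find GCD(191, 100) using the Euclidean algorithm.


191 = 1 * 100 + 91
100 = 1 * 91 + 9
91 = 10 * 9 + 1
9 = 9 * 1 + 0
GCD = 1


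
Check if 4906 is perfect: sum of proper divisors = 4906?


Proper divisors of 4906: 1, 2, 11, 22, 223, 446, 2453
Sum = 1 + 2 + 11 + 22 + 223 + 446 + 2453 = 3158

No, 4906 is not perfect (3158 ≠ 4906)


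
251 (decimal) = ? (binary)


251 (base 10) = 251 (decimal)
251 (decimal) = 11111011 (base 2)


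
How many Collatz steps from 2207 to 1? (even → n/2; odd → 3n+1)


2207 → 6622 → 3311 → 9934 → 4967 → 14902 → 7451 → 22354 → 11177 → 33532 → 16766 → 8383 → 25150 → 12575 → 37726 → 18863 → 56590 → 28295 → 84886 → 42443 → 127330 → 63665 → 190996 → 95498 → 47749 → 143248 → 71624 → 35812 → 17906 → 8953 → 26860 → 13430 → 6715 → 20146 → 10073 → 30220 → 15110 → 7555 → 22666 → 11333 → 34000 → 17000 → 8500 → 4250 → 2125 → 6376 → 3188 → 1594 → 797 → 2392 → 1196 → 598 → 299 → 898 → 449 → 1348 → 674 → 337 → 1012 → 506 → 253 → 760 → 380 → 190 → 95 → 286 → 143 → 430 → 215 → 646 → 323 → 970 → 485 → 1456 → 728 → 364 → 182 → 91 → 274 → 137 → 412 → 206 → 103 → 310 → 155 → 466 → 233 → 700 → 350 → 175 → 526 → 263 → 790 → 395 → 1186 → 593 → 1780 → 890 → 445 → 1336 → 668 → 334 → 167 → 502 → 251 → 754 → 377 → 1132 → 566 → 283 → 850 → 425 → 1276 → 638 → 319 → 958 → 479 → 1438 → 719 → 2158 → 1079 → 3238 → 1619 → 4858 → 2429 → 7288 → 3644 → 1822 → 911 → 2734 → 1367 → 4102 → 2051 → 6154 → 3077 → 9232 → 4616 → 2308 → 1154 → 577 → 1732 → 866 → 433 → 1300 → 650 → 325 → 976 → 488 → 244 → 122 → 61 → 184 → 92 → 46 → 23 → 70 → 35 → 106 → 53 → 160 → 80 → 40 → 20 → 10 → 5 → 16 → 8 → 4 → 2 → 1
Total steps = 169

169 steps


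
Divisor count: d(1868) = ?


1868 = 2^2 × 467^1
d(1868) = (2+1) × (1+1) = 6

6 divisors


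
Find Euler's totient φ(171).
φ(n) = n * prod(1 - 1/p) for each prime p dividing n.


171 = 3^2 × 19
Prime factors: 3, 19
φ(171) = 171 × (1-1/3) × (1-1/19)
= 171 × 2/3 × 18/19 = 108

φ(171) = 108


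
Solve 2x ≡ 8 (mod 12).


GCD(2, 12) = 2 divides 8
Divide: 1x ≡ 4 (mod 6)
x ≡ 4 (mod 6)


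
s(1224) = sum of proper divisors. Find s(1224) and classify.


Proper divisors: 1, 2, 3, 4, 6, 8, 9, 12, 17, 18, 24, 34, 36, 51, 68, 72, 102, 136, 153, 204, 306, 408, 612
Sum = 1 + 2 + 3 + 4 + 6 + 8 + 9 + 12 + 17 + 18 + 24 + 34 + 36 + 51 + 68 + 72 + 102 + 136 + 153 + 204 + 306 + 408 + 612 = 2286
2286 > 1224 → abundant

s(1224) = 2286 (abundant)


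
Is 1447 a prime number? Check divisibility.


Check divisors up to sqrt(1447) = 38.0395
No divisors found.
1447 is prime.

Yes, 1447 is prime


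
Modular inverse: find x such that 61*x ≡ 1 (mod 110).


Use the extended Euclidean algorithm on (110, 61); each row r = 110*s + 61*t:
r=110, s=1, t=0
r=61, s=0, t=1
q=1: r=49, s=1, t=-1   [110*(1) + 61*(-1) = 49]
q=1: r=12, s=-1, t=2   [110*(-1) + 61*(2) = 12]
q=4: r=1, s=5, t=-9   [110*(5) + 61*(-9) = 1]
q=12: r=0, s=-61, t=110   [110*(-61) + 61*(110) = 0]
GCD = 1 with t = -9, so 61*(-9) ≡ 1 (mod 110)
Inverse = -9 mod 110 = 101
Check: 61 * 101 = 6161 ≡ 1 (mod 110)

61^(-1) ≡ 101 (mod 110)
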